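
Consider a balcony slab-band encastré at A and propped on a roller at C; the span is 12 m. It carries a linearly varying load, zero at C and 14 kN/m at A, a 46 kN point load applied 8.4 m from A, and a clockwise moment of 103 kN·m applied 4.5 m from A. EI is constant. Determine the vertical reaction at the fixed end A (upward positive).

R_A = 79.43 kN

Take the reaction at C as the redundant and release it; the primary structure is a cantilever fixed at A.
Primary-structure tip deflection at C by superposition:
  triangular load, peak 14 at the fixed end: w₀L⁴/(30EI) = 9677/EI
  point load 46 at a = 8.4: Pa²(3L − a)/(6EI) = 14930/EI
  clockwise couple 103 at a = 4.5: M₀a(2L − a)/(2EI) = 4519/EI
  δ_0 = 29126/EI
Flexibility coefficient — unit upward force at C: δ_{CC} = L³/(3EI) = 576/EI.
Compatibility at C: δ_0 − R_C·δ_{CC} = 0, so R_C = 29126/576 = 50.57 kN.
Vertical equilibrium: R_A = ΣP − R_C = 130 − 50.57 = 79.43 kN.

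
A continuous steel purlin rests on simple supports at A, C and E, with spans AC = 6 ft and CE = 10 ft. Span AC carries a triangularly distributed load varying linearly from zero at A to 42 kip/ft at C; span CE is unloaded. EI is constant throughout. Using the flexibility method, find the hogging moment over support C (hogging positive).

Insert a hinge at C; M_C is the redundant, and each span becomes simply supported.
End slopes at the hinge C, treating each span as simply supported:
  span AC: triangular load, peak 42: w₀L³/(45EI) = 201.6/EI
  relative rotation θ_0 = (201.6 + 0)/EI = 201.6/EI
A unit hogging moment at C produces rotation L₁/(3EI) + L₂/(3EI) = 5.333/EI.
Compatibility: M_C·(L₁+L₂)/(3EI) = θ_0, giving M_C = 37.8 kip·ft (hogging).

M_C = 37.8 kip·ft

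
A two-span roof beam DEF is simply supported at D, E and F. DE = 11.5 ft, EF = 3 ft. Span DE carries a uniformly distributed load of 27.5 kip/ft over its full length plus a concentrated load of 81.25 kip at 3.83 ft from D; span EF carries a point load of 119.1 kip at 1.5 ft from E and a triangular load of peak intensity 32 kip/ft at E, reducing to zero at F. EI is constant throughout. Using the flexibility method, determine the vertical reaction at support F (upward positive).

Insert a hinge at E; M_E is the redundant, and each span becomes simply supported.
Rotations at E on the released spans (each span's end-slope, ×1/EI):
  span DE: UDL 27.5: wL³/(24EI) = 1743/EI
  span DE: point load 81.25 at a = 3.83: Pab(L + a)/(6LEI) = 530.3/EI
  span EF: point load 119.1 at a = 1.5: Pab(L + b)/(6LEI) = 66.99/EI
  span EF: triangular load, peak 32: w₀L³/(45EI) = 19.2/EI
  relative rotation θ_0 = (2273 + 86.19)/EI = 2359/EI
A unit hogging moment at E produces rotation L₁/(3EI) + L₂/(3EI) = 4.833/EI.
Slope continuity at E: θ_0 = M_E·4.833/EI, so M_E = 2359/4.833 = 488.1 kip·ft (hogging).
Span EF, ΣM about F: R_E^{EF}·3 = 274.6 + 488.1, so R_E^{EF} = 254.2 kip and R_F = 167.1 − 254.2 = -87.15 kip.

R_F = -87.15 kip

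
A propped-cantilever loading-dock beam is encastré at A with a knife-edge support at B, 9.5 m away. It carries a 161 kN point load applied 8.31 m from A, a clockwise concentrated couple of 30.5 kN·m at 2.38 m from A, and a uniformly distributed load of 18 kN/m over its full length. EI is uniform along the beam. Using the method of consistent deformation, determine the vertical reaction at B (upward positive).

R_B = 197.1 kN

Remove the prop at B; the released (primary) structure is a cantilever built in at A.
Downward deflection at the released point B due to the loads:
  point load 161 at a = 8.31: Pa²(3L − a)/(6EI) = 37412/EI
  clockwise couple 30.5 at a = 2.38: M₀a(2L − a)/(2EI) = 603.2/EI
  UDL 18: wL⁴/(8EI) = 18326/EI
  δ_0 = 56342/EI
Tip deflection under a unit load at B: L³/(3EI) = 285.8/EI.
The prop prevents deflection at B: R_B = δ_0/δ_{BB} = 56342/285.8 = 197.1 kN.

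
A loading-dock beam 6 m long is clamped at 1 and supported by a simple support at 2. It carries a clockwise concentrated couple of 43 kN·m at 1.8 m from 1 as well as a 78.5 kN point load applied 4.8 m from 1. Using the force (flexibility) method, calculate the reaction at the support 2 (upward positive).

Release the roller at 2. Primary structure: cantilever fixed at 1.
Free-end deflection of the primary structure under the applied loading (downward +):
  clockwise couple 43 at a = 1.8: M₀a(2L − a)/(2EI) = 394.7/EI
  point load 78.5 at a = 4.8: Pa²(3L − a)/(6EI) = 3979/EI
  δ_0 = 4374/EI
Tip deflection under a unit load at 2: L³/(3EI) = 72/EI.
The prop prevents deflection at 2: R_2 = δ_0/δ_{22} = 4374/72 = 60.75 kN.

R_2 = 60.75 kN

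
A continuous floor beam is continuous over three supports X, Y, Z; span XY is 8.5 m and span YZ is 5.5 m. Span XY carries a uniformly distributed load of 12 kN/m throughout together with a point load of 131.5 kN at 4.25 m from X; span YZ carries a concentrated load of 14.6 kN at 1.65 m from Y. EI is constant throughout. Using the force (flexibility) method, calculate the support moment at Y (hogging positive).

M_Y = 198.7 kN·m

Take M_Y as the redundant. Released structure: two simple spans XY and YZ with a hinge at Y.
End slopes at the hinge Y, treating each span as simply supported:
  span XY: UDL 12: wL³/(24EI) = 307.1/EI
  span XY: point load 131.5 at a = 4.25: Pab(L + a)/(6LEI) = 593.8/EI
  span YZ: point load 14.6 at a = 1.65: Pab(L + b)/(6LEI) = 26.28/EI
  relative rotation θ_0 = (900.9 + 26.28)/EI = 927.1/EI
A unit hogging moment at Y produces rotation L₁/(3EI) + L₂/(3EI) = 4.667/EI.
Slope continuity at Y: θ_0 = M_Y·4.667/EI, so M_Y = 927.1/4.667 = 198.7 kN·m (hogging).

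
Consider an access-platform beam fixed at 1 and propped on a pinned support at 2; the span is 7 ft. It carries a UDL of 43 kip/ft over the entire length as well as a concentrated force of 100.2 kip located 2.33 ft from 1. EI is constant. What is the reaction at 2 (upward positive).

R_2 = 127.7 kip

Release the roller at 2. Primary structure: cantilever fixed at 1.
Downward deflection at the released point 2 due to the loads:
  UDL 43: wL⁴/(8EI) = 12905/EI
  point load 100.2 at a = 2.33: Pa²(3L − a)/(6EI) = 1693/EI
  δ_0 = 14598/EI
Tip deflection under a unit load at 2: L³/(3EI) = 114.3/EI.
Compatibility at 2: δ_0 − R_2·δ_{22} = 0, so R_2 = 14598/114.3 = 127.7 kip.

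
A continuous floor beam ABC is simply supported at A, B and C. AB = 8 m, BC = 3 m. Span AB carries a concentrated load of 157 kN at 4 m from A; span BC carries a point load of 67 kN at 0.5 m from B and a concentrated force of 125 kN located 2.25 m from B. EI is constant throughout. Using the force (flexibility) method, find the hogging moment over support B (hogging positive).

M_B = 190.2 kN·m

Take M_B as the redundant. Released structure: two simple spans AB and BC with a hinge at B.
Rotations at B on the released spans (each span's end-slope, ×1/EI):
  span AB: point load 157 at a = 4: Pab(L + a)/(6LEI) = 628/EI
  span BC: point load 67 at a = 0.5: Pab(L + b)/(6LEI) = 25.59/EI
  span BC: point load 125 at a = 2.25: Pab(L + b)/(6LEI) = 43.95/EI
  relative rotation θ_0 = (628 + 69.54)/EI = 697.5/EI
A unit hogging moment at B produces rotation L₁/(3EI) + L₂/(3EI) = 3.667/EI.
Slope continuity at B: θ_0 = M_B·3.667/EI, so M_B = 697.5/3.667 = 190.2 kN·m (hogging).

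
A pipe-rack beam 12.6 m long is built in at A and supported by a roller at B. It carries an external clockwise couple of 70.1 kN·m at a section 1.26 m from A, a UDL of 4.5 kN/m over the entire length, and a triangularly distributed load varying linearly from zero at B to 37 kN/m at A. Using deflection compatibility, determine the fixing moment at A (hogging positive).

Choose R_B as the redundant. The primary structure is the cantilever fixed at A.
Primary-structure tip deflection at B by superposition:
  clockwise couple 70.1 at a = 1.26: M₀a(2L − a)/(2EI) = 1057/EI
  UDL 4.5: wL⁴/(8EI) = 14178/EI
  triangular load, peak 37 at the fixed end: w₀L⁴/(30EI) = 31086/EI
  δ_0 = 46321/EI
Tip deflection under a unit load at B: L³/(3EI) = 666.8/EI.
Compatibility at B: δ_0 − R_B·δ_{BB} = 0, so R_B = 46321/666.8 = 69.47 kN.
Moment equilibrium about A: M_A = Σ(load moments about A) − R_B·L = 1406 − 69.47×12.6 = 531 kN·m.

M_A = 531 kN·m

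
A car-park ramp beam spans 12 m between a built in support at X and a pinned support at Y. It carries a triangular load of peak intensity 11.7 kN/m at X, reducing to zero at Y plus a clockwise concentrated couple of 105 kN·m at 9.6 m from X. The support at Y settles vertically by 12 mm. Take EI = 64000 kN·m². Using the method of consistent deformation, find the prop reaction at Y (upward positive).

Remove the prop at Y; the released (primary) structure is a cantilever built in at X.
Downward deflection at the released point Y due to the loads:
  triangular load, peak 11.7 at the fixed end: w₀L⁴/(30EI) = 8087/EI
  clockwise couple 105 at a = 9.6: M₀a(2L − a)/(2EI) = 7258/EI
  δ_0 = 15345/EI
Flexibility coefficient — unit upward force at Y: δ_{YY} = L³/(3EI) = 576/EI.
With EI = 64000 kN·m²: δ_0 = 0.23976 m and δ_{YY} = 0.009 m/kN.
Compatibility — the beam at Y must follow the support down by 0.012 m: δ_0 − R_Y·δ_{YY} = 0.012, so R_Y = (0.23976 − 0.012)/0.009 = 25.31 kN.

R_Y = 25.31 kN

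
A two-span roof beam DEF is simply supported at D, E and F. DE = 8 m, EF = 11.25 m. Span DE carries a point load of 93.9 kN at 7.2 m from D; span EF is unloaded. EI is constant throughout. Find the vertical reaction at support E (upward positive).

Insert a hinge at E; M_E is the redundant, and each span becomes simply supported.
Rotations at E on the released spans (each span's end-slope, ×1/EI):
  span DE: point load 93.9 at a = 7.2: Pab(L + a)/(6LEI) = 171.3/EI
  relative rotation θ_0 = (171.3 + 0)/EI = 171.3/EI
A unit hogging moment at E produces rotation L₁/(3EI) + L₂/(3EI) = 6.417/EI.
Compatibility: M_E·(L₁+L₂)/(3EI) = θ_0, giving M_E = 26.69 kN·m (hogging).
Span DE, ΣM about D with M_E applied at E: R_E^{DE}·8 = 676.1 + 26.69, so R_E^{DE} = 87.85 kN and R_D = 93.9 − 87.85 = 6.054 kN.
Span EF, ΣM about F: R_E^{EF}·11.25 = 0 + 26.69, so R_E^{EF} = 2.373 kN and R_F = 0 − 2.373 = -2.373 kN.
R_E = 87.85 + 2.373 = 90.22 kN.

R_E = 90.22 kN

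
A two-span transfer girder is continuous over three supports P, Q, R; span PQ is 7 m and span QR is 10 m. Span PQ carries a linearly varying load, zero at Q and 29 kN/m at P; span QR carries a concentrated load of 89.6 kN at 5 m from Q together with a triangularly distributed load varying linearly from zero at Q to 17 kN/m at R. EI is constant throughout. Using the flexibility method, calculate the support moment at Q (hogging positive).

Insert a hinge at Q; M_Q is the redundant, and each span becomes simply supported.
Rotations at Q on the released spans (each span's end-slope, ×1/EI):
  span PQ: triangular load, peak 29: 7w₀L³/(360EI) = 193.4/EI
  span QR: point load 89.6 at a = 5: Pab(L + b)/(6LEI) = 560/EI
  span QR: triangular load, peak 17: 7w₀L³/(360EI) = 330.6/EI
  relative rotation θ_0 = (193.4 + 890.6)/EI = 1084/EI
A unit hogging moment at Q produces rotation L₁/(3EI) + L₂/(3EI) = 5.667/EI.
Compatibility: M_Q·(L₁+L₂)/(3EI) = θ_0, giving M_Q = 191.3 kN·m (hogging).

M_Q = 191.3 kN·m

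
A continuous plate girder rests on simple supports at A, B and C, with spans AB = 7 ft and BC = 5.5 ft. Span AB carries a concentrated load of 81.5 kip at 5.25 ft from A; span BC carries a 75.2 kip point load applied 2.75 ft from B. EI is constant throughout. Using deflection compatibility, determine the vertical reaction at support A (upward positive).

R_A = 8.013 kip

Release continuity at B by inserting a hinge; the redundant is the internal moment M_B. The primary structure is two simply-supported spans AB and BC.
Rotations at B on the released spans (each span's end-slope, ×1/EI):
  span AB: point load 81.5 at a = 5.25: Pab(L + a)/(6LEI) = 218.4/EI
  span BC: point load 75.2 at a = 2.75: Pab(L + b)/(6LEI) = 142.2/EI
  relative rotation θ_0 = (218.4 + 142.2)/EI = 360.6/EI
A unit hogging moment at B produces rotation L₁/(3EI) + L₂/(3EI) = 4.167/EI.
Slope continuity at B: θ_0 = M_B·4.167/EI, so M_B = 360.6/4.167 = 86.54 kip·ft (hogging).
Span AB, ΣM about A with M_B applied at B: R_B^{AB}·7 = 427.9 + 86.54, so R_B^{AB} = 73.49 kip and R_A = 81.5 − 73.49 = 8.013 kip.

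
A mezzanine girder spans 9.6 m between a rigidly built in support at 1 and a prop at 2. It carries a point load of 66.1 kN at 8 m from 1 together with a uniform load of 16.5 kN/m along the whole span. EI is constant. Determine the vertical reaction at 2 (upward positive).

R_2 = 109.1 kN

Release the roller at 2. Primary structure: cantilever fixed at 1.
Primary-structure tip deflection at 2 by superposition:
  point load 66.1 at a = 8: Pa²(3L − a)/(6EI) = 14665/EI
  UDL 16.5: wL⁴/(8EI) = 17518/EI
  δ_0 = 32183/EI
Tip deflection under a unit load at 2: L³/(3EI) = 294.9/EI.
Compatibility at 2: δ_0 − R_2·δ_{22} = 0, so R_2 = 32183/294.9 = 109.1 kN.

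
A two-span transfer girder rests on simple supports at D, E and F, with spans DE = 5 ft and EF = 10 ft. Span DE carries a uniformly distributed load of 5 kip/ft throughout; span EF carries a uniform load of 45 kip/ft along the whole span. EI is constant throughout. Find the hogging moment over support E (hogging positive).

M_E = 380.2 kip·ft

Insert a hinge at E; M_E is the redundant, and each span becomes simply supported.
Rotations at E on the released spans (each span's end-slope, ×1/EI):
  span DE: UDL 5: wL³/(24EI) = 26.04/EI
  span EF: UDL 45: wL³/(24EI) = 1875/EI
  relative rotation θ_0 = (26.04 + 1875)/EI = 1901/EI
A unit hogging moment at E produces rotation L₁/(3EI) + L₂/(3EI) = 5/EI.
Compatibility: M_E·(L₁+L₂)/(3EI) = θ_0, giving M_E = 380.2 kip·ft (hogging).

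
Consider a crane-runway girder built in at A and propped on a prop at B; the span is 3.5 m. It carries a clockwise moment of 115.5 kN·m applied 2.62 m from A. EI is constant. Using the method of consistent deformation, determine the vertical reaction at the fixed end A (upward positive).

R_A = -46.37 kN

Take the reaction at B as the redundant and release it; the primary structure is a cantilever fixed at A.
Downward deflection at the released point B due to the loads:
  clockwise couple 115.5 at a = 2.62: M₀a(2L − a)/(2EI) = 662.7/EI
Flexibility coefficient — unit upward force at B: δ_{BB} = L³/(3EI) = 14.29/EI.
Compatibility at B: δ_0 − R_B·δ_{BB} = 0, so R_B = 662.7/14.29 = 46.37 kN.
Vertical equilibrium: R_A = ΣP − R_B = 0 − 46.37 = -46.37 kN.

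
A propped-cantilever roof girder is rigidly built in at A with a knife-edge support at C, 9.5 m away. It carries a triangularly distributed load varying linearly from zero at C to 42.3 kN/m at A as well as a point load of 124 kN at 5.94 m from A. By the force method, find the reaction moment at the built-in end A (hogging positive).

M_A = 444.2 kN·m

Take the reaction at C as the redundant and release it; the primary structure is a cantilever fixed at A.
Free-end deflection of the primary structure under the applied loading (downward +):
  triangular load, peak 42.3 at the fixed end: w₀L⁴/(30EI) = 11485/EI
  point load 124 at a = 5.94: Pa²(3L − a)/(6EI) = 16451/EI
  δ_0 = 27935/EI
Tip deflection under a unit load at C: L³/(3EI) = 285.8/EI.
Compatibility at C: δ_0 − R_C·δ_{CC} = 0, so R_C = 27935/285.8 = 97.75 kN.
Moment equilibrium about A: M_A = Σ(load moments about A) − R_C·L = 1373 − 97.75×9.5 = 444.2 kN·m.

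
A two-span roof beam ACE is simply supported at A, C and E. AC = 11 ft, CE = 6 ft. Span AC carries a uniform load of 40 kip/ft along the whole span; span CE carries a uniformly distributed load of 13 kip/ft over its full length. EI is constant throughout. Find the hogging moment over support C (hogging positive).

Insert a hinge at C; M_C is the redundant, and each span becomes simply supported.
End slopes at the hinge C, treating each span as simply supported:
  span AC: UDL 40: wL³/(24EI) = 2218/EI
  span CE: UDL 13: wL³/(24EI) = 117/EI
  relative rotation θ_0 = (2218 + 117)/EI = 2335/EI
A unit hogging moment at C produces rotation L₁/(3EI) + L₂/(3EI) = 5.667/EI.
Slope continuity at C: θ_0 = M_C·5.667/EI, so M_C = 2335/5.667 = 412.1 kip·ft (hogging).

M_C = 412.1 kip·ft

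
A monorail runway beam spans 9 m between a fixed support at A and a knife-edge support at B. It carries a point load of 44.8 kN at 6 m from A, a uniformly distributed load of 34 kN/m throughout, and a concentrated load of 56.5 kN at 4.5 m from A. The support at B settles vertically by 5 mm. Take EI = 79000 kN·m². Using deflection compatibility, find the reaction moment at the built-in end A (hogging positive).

Remove the prop at B; the released (primary) structure is a cantilever built in at A.
Downward deflection at the released point B due to the loads:
  point load 44.8 at a = 6: Pa²(3L − a)/(6EI) = 5645/EI
  UDL 34: wL⁴/(8EI) = 27884/EI
  point load 56.5 at a = 4.5: Pa²(3L − a)/(6EI) = 4290/EI
  δ_0 = 37820/EI
Tip deflection under a unit load at B: L³/(3EI) = 243/EI.
With EI = 79000 kN·m²: δ_0 = 0.47873 m and δ_{BB} = 0.003076 m/kN.
Compatibility — the beam at B must follow the support down by 0.005 m: δ_0 − R_B·δ_{BB} = 0.005, so R_B = (0.47873 − 0.005)/0.003076 = 154 kN.
Moment equilibrium about A: M_A = Σ(load moments about A) − R_B·L = 1900 − 154×9 = 514 kN·m.

M_A = 514 kN·m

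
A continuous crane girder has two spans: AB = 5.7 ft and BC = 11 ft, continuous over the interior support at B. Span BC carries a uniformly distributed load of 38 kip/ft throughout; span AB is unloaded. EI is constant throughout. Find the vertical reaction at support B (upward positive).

Take M_B as the redundant. Released structure: two simple spans AB and BC with a hinge at B.
Rotations at B on the released spans (each span's end-slope, ×1/EI):
  span BC: UDL 38: wL³/(24EI) = 2107/EI
  relative rotation θ_0 = (0 + 2107)/EI = 2107/EI
A unit hogging moment at B produces rotation L₁/(3EI) + L₂/(3EI) = 5.567/EI.
Compatibility: M_B·(L₁+L₂)/(3EI) = θ_0, giving M_B = 378.6 kip·ft (hogging).
Span AB, ΣM about A with M_B applied at B: R_B^{AB}·5.7 = 0 + 378.6, so R_B^{AB} = 66.42 kip and R_A = 0 − 66.42 = -66.42 kip.
Span BC, ΣM about C: R_B^{BC}·11 = 2299 + 378.6, so R_B^{BC} = 243.4 kip and R_C = 418 − 243.4 = 174.6 kip.
R_B = 66.42 + 243.4 = 309.8 kip.

R_B = 309.8 kip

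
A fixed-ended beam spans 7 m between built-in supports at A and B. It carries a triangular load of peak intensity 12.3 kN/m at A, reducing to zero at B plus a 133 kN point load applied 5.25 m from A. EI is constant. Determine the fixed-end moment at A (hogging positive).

M_A = 73.78 kN·m

Take the two fixed-end moments M_A, M_B as redundants; the released structure is the simple span AB.
On the primary (simply-supported) span, the end slopes from the loading are:
  at A: triangular load, peak 12.3: w₀L³/(45EI) = 93.75/EI
  at B: triangular load, peak 12.3: 7w₀L³/(360EI) = 82.03/EI
  at A: point load 133 at a = 5.25: Pab(L + b)/(6LEI) = 254.6/EI
  at B: point load 133 at a = 5.25: Pab(L + a)/(6LEI) = 356.4/EI
  θ_A0 = 348.3/EI,  θ_B0 = 438.4/EI
Flexibility coefficients: a unit moment at one end gives L/(3EI) there and L/(6EI) at the far end, so f₁₁ = f₂₂ = 2.333/EI and f₁₂ = f₂₁ = 1.167/EI.
Compatibility — zero rotation at each built-in end:
  2.333 M_A + 1.167 M_B = 348.3
  1.167 M_A + 2.333 M_B = 438.4
Solving the pair gives M_A = 73.78 kN·m and M_B = 151 kN·m (hogging).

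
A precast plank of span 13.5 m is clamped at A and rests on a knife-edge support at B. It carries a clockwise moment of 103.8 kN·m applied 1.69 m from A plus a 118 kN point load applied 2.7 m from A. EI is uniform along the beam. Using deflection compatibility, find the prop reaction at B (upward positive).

R_B = 9.315 kN

Choose R_B as the redundant. The primary structure is the cantilever fixed at A.
Free-end deflection of the primary structure under the applied loading (downward +):
  clockwise couple 103.8 at a = 1.69: M₀a(2L − a)/(2EI) = 2220/EI
  point load 118 at a = 2.7: Pa²(3L − a)/(6EI) = 5419/EI
  δ_0 = 7639/EI
Flexibility coefficient — unit upward force at B: δ_{BB} = L³/(3EI) = 820.1/EI.
The prop prevents deflection at B: R_B = δ_0/δ_{BB} = 7639/820.1 = 9.315 kN.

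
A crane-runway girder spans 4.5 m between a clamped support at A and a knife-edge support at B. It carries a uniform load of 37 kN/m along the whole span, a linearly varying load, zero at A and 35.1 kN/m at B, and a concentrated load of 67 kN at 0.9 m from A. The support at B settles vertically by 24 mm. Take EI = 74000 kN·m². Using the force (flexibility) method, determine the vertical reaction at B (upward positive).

Remove the prop at B; the released (primary) structure is a cantilever built in at A.
Downward deflection at the released point B due to the loads:
  UDL 37: wL⁴/(8EI) = 1897/EI
  triangular load, peak 35.1 at the free end: 11w₀L⁴/(120EI) = 1319/EI
  point load 67 at a = 0.9: Pa²(3L − a)/(6EI) = 114/EI
  δ_0 = 3330/EI
Flexibility coefficient — unit upward force at B: δ_{BB} = L³/(3EI) = 30.38/EI.
With EI = 74000 kN·m²: δ_0 = 0.044998 m and δ_{BB} = 0.00041 m/kN.
Compatibility — the beam at B must follow the support down by 0.024 m: δ_0 − R_B·δ_{BB} = 0.024, so R_B = (0.044998 − 0.024)/0.00041 = 51.16 kN.

R_B = 51.16 kN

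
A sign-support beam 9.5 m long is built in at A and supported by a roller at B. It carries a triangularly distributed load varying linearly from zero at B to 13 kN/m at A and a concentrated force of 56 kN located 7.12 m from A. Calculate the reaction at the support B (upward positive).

Remove the prop at B; the released (primary) structure is a cantilever built in at A.
Primary-structure tip deflection at B by superposition:
  triangular load, peak 13 at the fixed end: w₀L⁴/(30EI) = 3530/EI
  point load 56 at a = 7.12: Pa²(3L − a)/(6EI) = 10116/EI
  δ_0 = 13645/EI
Flexibility coefficient — unit upward force at B: δ_{BB} = L³/(3EI) = 285.8/EI.
The prop prevents deflection at B: R_B = δ_0/δ_{BB} = 13645/285.8 = 47.75 kN.

R_B = 47.75 kN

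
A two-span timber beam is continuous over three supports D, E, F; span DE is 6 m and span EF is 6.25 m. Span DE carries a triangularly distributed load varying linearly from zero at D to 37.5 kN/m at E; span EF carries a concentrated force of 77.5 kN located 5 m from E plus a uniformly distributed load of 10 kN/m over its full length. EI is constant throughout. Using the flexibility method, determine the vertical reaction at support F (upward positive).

R_F = 78.42 kN

Take M_E as the redundant. Released structure: two simple spans DE and EF with a hinge at E.
Discontinuity in slope at E on the released structure — sum the simple-span end rotations:
  span DE: triangular load, peak 37.5: w₀L³/(45EI) = 180/EI
  span EF: point load 77.5 at a = 5: Pab(L + b)/(6LEI) = 96.88/EI
  span EF: UDL 10: wL³/(24EI) = 101.7/EI
  relative rotation θ_0 = (180 + 198.6)/EI = 378.6/EI
A unit hogging moment at E produces rotation L₁/(3EI) + L₂/(3EI) = 4.083/EI.
Compatibility: M_E·(L₁+L₂)/(3EI) = θ_0, giving M_E = 92.72 kN·m (hogging).
Span EF, ΣM about F: R_E^{EF}·6.25 = 292.2 + 92.72, so R_E^{EF} = 61.58 kN and R_F = 140 − 61.58 = 78.42 kN.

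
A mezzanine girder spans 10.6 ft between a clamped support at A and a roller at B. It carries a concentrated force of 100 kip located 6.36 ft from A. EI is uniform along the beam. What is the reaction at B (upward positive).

R_B = 43.2 kip

Take the reaction at B as the redundant and release it; the primary structure is a cantilever fixed at A.
Deflection at B on the released cantilever, summing each load's contribution:
  point load 100 at a = 6.36: Pa²(3L − a)/(6EI) = 17151/EI
Flexibility coefficient — unit upward force at B: δ_{BB} = L³/(3EI) = 397/EI.
The prop prevents deflection at B: R_B = δ_0/δ_{BB} = 17151/397 = 43.2 kip.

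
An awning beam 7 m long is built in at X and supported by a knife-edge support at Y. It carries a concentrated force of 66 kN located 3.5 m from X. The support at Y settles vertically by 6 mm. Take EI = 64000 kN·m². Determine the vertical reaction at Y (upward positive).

R_Y = 17.27 kN

Take the reaction at Y as the redundant and release it; the primary structure is a cantilever fixed at X.
Primary-structure tip deflection at Y by superposition:
  point load 66 at a = 3.5: Pa²(3L − a)/(6EI) = 2358/EI
Tip deflection under a unit load at Y: L³/(3EI) = 114.3/EI.
With EI = 64000 kN·m²: δ_0 = 0.036846 m and δ_{YY} = 0.001786 m/kN.
Compatibility — the beam at Y must follow the support down by 0.006 m: δ_0 − R_Y·δ_{YY} = 0.006, so R_Y = (0.036846 − 0.006)/0.001786 = 17.27 kN.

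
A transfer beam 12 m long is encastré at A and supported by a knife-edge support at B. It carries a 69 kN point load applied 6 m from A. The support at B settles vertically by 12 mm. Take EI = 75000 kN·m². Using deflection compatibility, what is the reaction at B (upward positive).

R_B = 20 kN

Release the roller at B. Primary structure: cantilever fixed at A.
Downward deflection at the released point B due to the loads:
  point load 69 at a = 6: Pa²(3L − a)/(6EI) = 12420/EI
Flexibility coefficient — unit upward force at B: δ_{BB} = L³/(3EI) = 576/EI.
With EI = 75000 kN·m²: δ_0 = 0.1656 m and δ_{BB} = 0.00768 m/kN.
Compatibility — the beam at B must follow the support down by 0.012 m: δ_0 − R_B·δ_{BB} = 0.012, so R_B = (0.1656 − 0.012)/0.00768 = 20 kN.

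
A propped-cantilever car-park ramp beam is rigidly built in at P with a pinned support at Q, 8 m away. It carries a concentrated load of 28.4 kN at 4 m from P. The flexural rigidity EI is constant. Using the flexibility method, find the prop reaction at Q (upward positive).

R_Q = 8.875 kN

Take the reaction at Q as the redundant and release it; the primary structure is a cantilever fixed at P.
Downward deflection at the released point Q due to the loads:
  point load 28.4 at a = 4: Pa²(3L − a)/(6EI) = 1515/EI
Flexibility coefficient — unit upward force at Q: δ_{QQ} = L³/(3EI) = 170.7/EI.
The prop prevents deflection at Q: R_Q = δ_0/δ_{QQ} = 1515/170.7 = 8.875 kN.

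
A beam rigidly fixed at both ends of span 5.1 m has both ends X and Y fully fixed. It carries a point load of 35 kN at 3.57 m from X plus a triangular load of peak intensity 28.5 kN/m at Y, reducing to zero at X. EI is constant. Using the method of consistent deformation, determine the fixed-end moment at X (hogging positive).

Release both end moments; the primary structure is a simply-supported span XY with redundants M_X and M_Y.
Simple-span end rotations at X and Y under the given loads:
  at X: point load 35 at a = 3.57: Pab(L + b)/(6LEI) = 41.42/EI
  at Y: point load 35 at a = 3.57: Pab(L + a)/(6LEI) = 54.17/EI
  at X: triangular load, peak 28.5: 7w₀L³/(360EI) = 73.51/EI
  at Y: triangular load, peak 28.5: w₀L³/(45EI) = 84.01/EI
  θ_X0 = 114.9/EI,  θ_Y0 = 138.2/EI
Flexibility coefficients: a unit moment at one end gives L/(3EI) there and L/(6EI) at the far end, so f₁₁ = f₂₂ = 1.7/EI and f₁₂ = f₂₁ = 0.85/EI.
Compatibility — zero rotation at each built-in end:
  1.7 M_X + 0.85 M_Y = 114.9
  0.85 M_X + 1.7 M_Y = 138.2
Solving the pair gives M_X = 35.95 kN·m and M_Y = 63.3 kN·m (hogging).

M_X = 35.95 kN·m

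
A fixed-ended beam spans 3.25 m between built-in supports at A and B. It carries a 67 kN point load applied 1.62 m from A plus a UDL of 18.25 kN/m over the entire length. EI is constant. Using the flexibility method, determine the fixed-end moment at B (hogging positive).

Take the two fixed-end moments M_A, M_B as redundants; the released structure is the simple span AB.
Simple-span end rotations at A and B under the given loads:
  at A: point load 67 at a = 1.62: Pab(L + b)/(6LEI) = 44.28/EI
  at B: point load 67 at a = 1.62: Pab(L + a)/(6LEI) = 44.18/EI
  at A: UDL 18.25: wL³/(24EI) = 26.1/EI
  at B: UDL 18.25: wL³/(24EI) = 26.1/EI
  θ_A0 = 70.38/EI,  θ_B0 = 70.29/EI
Flexibility coefficients: a unit moment at one end gives L/(3EI) there and L/(6EI) at the far end, so f₁₁ = f₂₂ = 1.083/EI and f₁₂ = f₂₁ = 0.5417/EI.
Compatibility — zero rotation at each built-in end:
  1.083 M_A + 0.5417 M_B = 70.38
  0.5417 M_A + 1.083 M_B = 70.29
Solving the pair gives M_A = 43.37 kN·m and M_B = 43.2 kN·m (hogging).

M_B = 43.2 kN·m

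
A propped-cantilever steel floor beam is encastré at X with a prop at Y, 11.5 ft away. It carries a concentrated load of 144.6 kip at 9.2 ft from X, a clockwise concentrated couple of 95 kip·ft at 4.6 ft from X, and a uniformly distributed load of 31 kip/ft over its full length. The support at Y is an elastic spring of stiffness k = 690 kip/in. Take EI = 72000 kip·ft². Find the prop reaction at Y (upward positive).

R_Y = 239.3 kip

Take the reaction at Y as the redundant and release it; the primary structure is a cantilever fixed at X.
Free-end deflection of the primary structure under the applied loading (downward +):
  point load 144.6 at a = 9.2: Pa²(3L − a)/(6EI) = 51608/EI
  clockwise couple 95 at a = 4.6: M₀a(2L − a)/(2EI) = 4020/EI
  UDL 31: wL⁴/(8EI) = 67774/EI
  δ_0 = 123402/EI
Tip deflection under a unit load at Y: L³/(3EI) = 507/EI.
With EI = 72000 kip·ft²: δ_0 = 1.7139 ft and δ_{YY} = 0.007041 ft/kip.
Compatibility — the spring shortens by R_Y/k under the reaction it provides: δ_0 − R_Y·δ_{YY} = R_Y/k. With 1/k = 1/(690×12) ft/kip = 0.000121 ft/kip, R_Y = δ_0 / (δ_{YY} + 1/k) = 1.7139 / (0.007041 + 0.000121) = 239.3 kip.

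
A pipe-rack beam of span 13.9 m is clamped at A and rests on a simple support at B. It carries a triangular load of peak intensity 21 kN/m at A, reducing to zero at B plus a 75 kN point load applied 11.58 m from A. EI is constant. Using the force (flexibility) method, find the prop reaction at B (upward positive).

Choose R_B as the redundant. The primary structure is the cantilever fixed at A.
Deflection at B on the released cantilever, summing each load's contribution:
  triangular load, peak 21 at the fixed end: w₀L⁴/(30EI) = 26131/EI
  point load 75 at a = 11.58: Pa²(3L − a)/(6EI) = 50487/EI
  δ_0 = 76618/EI
Tip deflection under a unit load at B: L³/(3EI) = 895.2/EI.
The prop prevents deflection at B: R_B = δ_0/δ_{BB} = 76618/895.2 = 85.59 kN.

R_B = 85.59 kN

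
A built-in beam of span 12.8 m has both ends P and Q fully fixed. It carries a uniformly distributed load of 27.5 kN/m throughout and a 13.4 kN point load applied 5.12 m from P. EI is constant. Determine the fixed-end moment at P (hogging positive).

Take the two fixed-end moments M_P, M_Q as redundants; the released structure is the simple span PQ.
End rotations of the released simple span under the applied load (×1/EI):
  at P: UDL 27.5: wL³/(24EI) = 2403/EI
  at Q: UDL 27.5: wL³/(24EI) = 2403/EI
  at P: point load 13.4 at a = 5.12: Pab(L + b)/(6LEI) = 140.5/EI
  at Q: point load 13.4 at a = 5.12: Pab(L + a)/(6LEI) = 122.9/EI
  θ_P0 = 2543/EI,  θ_Q0 = 2526/EI
Flexibility coefficients: a unit moment at one end gives L/(3EI) there and L/(6EI) at the far end, so f₁₁ = f₂₂ = 4.267/EI and f₁₂ = f₂₁ = 2.133/EI.
Compatibility — zero rotation at each built-in end:
  4.267 M_P + 2.133 M_Q = 2543
  2.133 M_P + 4.267 M_Q = 2526
Solving the pair gives M_P = 400.2 kN·m and M_Q = 391.9 kN·m (hogging).

M_P = 400.2 kN·m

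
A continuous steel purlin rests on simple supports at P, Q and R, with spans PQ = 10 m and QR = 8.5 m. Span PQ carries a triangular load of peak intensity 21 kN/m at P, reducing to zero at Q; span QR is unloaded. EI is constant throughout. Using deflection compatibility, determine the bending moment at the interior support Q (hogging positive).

M_Q = 66.22 kN·m

Release continuity at Q by inserting a hinge; the redundant is the internal moment M_Q. The primary structure is two simply-supported spans PQ and QR.
Rotations at Q on the released spans (each span's end-slope, ×1/EI):
  span PQ: triangular load, peak 21: 7w₀L³/(360EI) = 408.3/EI
  relative rotation θ_0 = (408.3 + 0)/EI = 408.3/EI
A unit hogging moment at Q produces rotation L₁/(3EI) + L₂/(3EI) = 6.167/EI.
Slope continuity at Q: θ_0 = M_Q·6.167/EI, so M_Q = 408.3/6.167 = 66.22 kN·m (hogging).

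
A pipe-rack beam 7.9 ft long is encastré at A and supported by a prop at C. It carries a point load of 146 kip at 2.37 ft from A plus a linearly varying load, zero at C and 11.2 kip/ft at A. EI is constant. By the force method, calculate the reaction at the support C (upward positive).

R_C = 26.59 kip

Remove the prop at C; the released (primary) structure is a cantilever built in at A.
Free-end deflection of the primary structure under the applied loading (downward +):
  point load 146 at a = 2.37: Pa²(3L − a)/(6EI) = 2915/EI
  triangular load, peak 11.2 at the fixed end: w₀L⁴/(30EI) = 1454/EI
  δ_0 = 4369/EI
Tip deflection under a unit load at C: L³/(3EI) = 164.3/EI.
Compatibility at C: δ_0 − R_C·δ_{CC} = 0, so R_C = 4369/164.3 = 26.59 kip.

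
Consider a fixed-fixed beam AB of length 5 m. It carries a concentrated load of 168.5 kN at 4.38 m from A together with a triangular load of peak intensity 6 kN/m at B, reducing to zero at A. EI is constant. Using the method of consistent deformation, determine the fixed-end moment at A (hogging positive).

Release both end moments; the primary structure is a simply-supported span AB with redundants M_A and M_B.
On the primary (simply-supported) span, the end slopes from the loading are:
  at A: point load 168.5 at a = 4.38: Pab(L + b)/(6LEI) = 85.72/EI
  at B: point load 168.5 at a = 4.38: Pab(L + a)/(6LEI) = 143.1/EI
  at A: triangular load, peak 6: 7w₀L³/(360EI) = 14.58/EI
  at B: triangular load, peak 6: w₀L³/(45EI) = 16.67/EI
  θ_A0 = 100.3/EI,  θ_B0 = 159.7/EI
Flexibility coefficients: a unit moment at one end gives L/(3EI) there and L/(6EI) at the far end, so f₁₁ = f₂₂ = 1.667/EI and f₁₂ = f₂₁ = 0.8333/EI.
Compatibility — zero rotation at each built-in end:
  1.667 M_A + 0.8333 M_B = 100.3
  0.8333 M_A + 1.667 M_B = 159.7
Solving the pair gives M_A = 16.35 kN·m and M_B = 87.67 kN·m (hogging).

M_A = 16.35 kN·m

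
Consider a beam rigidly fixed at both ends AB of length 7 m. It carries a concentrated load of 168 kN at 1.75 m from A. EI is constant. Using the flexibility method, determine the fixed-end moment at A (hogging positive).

Release both end moments; the primary structure is a simply-supported span AB with redundants M_A and M_B.
End rotations of the released simple span under the applied load (×1/EI):
  at A: point load 168 at a = 1.75: Pab(L + b)/(6LEI) = 450.2/EI
  at B: point load 168 at a = 1.75: Pab(L + a)/(6LEI) = 321.6/EI
  θ_A0 = 450.2/EI,  θ_B0 = 321.6/EI
Flexibility coefficients: a unit moment at one end gives L/(3EI) there and L/(6EI) at the far end, so f₁₁ = f₂₂ = 2.333/EI and f₁₂ = f₂₁ = 1.167/EI.
Compatibility — zero rotation at each built-in end:
  2.333 M_A + 1.167 M_B = 450.2
  1.167 M_A + 2.333 M_B = 321.6
Solving the pair gives M_A = 165.4 kN·m and M_B = 55.12 kN·m (hogging).

M_A = 165.4 kN·m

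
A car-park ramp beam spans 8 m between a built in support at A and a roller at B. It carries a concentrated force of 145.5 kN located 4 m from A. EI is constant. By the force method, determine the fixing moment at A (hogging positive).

M_A = 218.2 kN·m

Release the roller at B. Primary structure: cantilever fixed at A.
Primary-structure tip deflection at B by superposition:
  point load 145.5 at a = 4: Pa²(3L − a)/(6EI) = 7760/EI
Tip deflection under a unit load at B: L³/(3EI) = 170.7/EI.
Compatibility at B: δ_0 − R_B·δ_{BB} = 0, so R_B = 7760/170.7 = 45.47 kN.
Moment equilibrium about A: M_A = Σ(load moments about A) − R_B·L = 582 − 45.47×8 = 218.2 kN·m.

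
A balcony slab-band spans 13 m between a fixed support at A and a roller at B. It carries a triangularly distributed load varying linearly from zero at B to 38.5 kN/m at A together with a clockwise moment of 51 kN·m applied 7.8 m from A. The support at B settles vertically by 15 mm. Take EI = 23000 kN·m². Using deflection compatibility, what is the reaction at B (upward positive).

Remove the prop at B; the released (primary) structure is a cantilever built in at A.
Free-end deflection of the primary structure under the applied loading (downward +):
  triangular load, peak 38.5 at the fixed end: w₀L⁴/(30EI) = 36653/EI
  clockwise couple 51 at a = 7.8: M₀a(2L − a)/(2EI) = 3620/EI
  δ_0 = 40273/EI
Tip deflection under a unit load at B: L³/(3EI) = 732.3/EI.
With EI = 23000 kN·m²: δ_0 = 1.751 m and δ_{BB} = 0.031841 m/kN.
Compatibility — the beam at B must follow the support down by 0.015 m: δ_0 − R_B·δ_{BB} = 0.015, so R_B = (1.751 − 0.015)/0.031841 = 54.52 kN.

R_B = 54.52 kN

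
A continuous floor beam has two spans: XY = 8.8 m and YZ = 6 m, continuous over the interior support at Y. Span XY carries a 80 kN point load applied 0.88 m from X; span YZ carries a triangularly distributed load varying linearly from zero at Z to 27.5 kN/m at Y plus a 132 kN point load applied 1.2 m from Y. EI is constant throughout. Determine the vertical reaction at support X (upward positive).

Release continuity at Y by inserting a hinge; the redundant is the internal moment M_Y. The primary structure is two simply-supported spans XY and YZ.
Discontinuity in slope at Y on the released structure — sum the simple-span end rotations:
  span XY: point load 80 at a = 0.88: Pab(L + a)/(6LEI) = 102.2/EI
  span YZ: triangular load, peak 27.5: w₀L³/(45EI) = 132/EI
  span YZ: point load 132 at a = 1.2: Pab(L + b)/(6LEI) = 228.1/EI
  relative rotation θ_0 = (102.2 + 360.1)/EI = 462.3/EI
A unit hogging moment at Y produces rotation L₁/(3EI) + L₂/(3EI) = 4.933/EI.
Slope continuity at Y: θ_0 = M_Y·4.933/EI, so M_Y = 462.3/4.933 = 93.71 kN·m (hogging).
Span XY, ΣM about X with M_Y applied at Y: R_Y^{XY}·8.8 = 70.4 + 93.71, so R_Y^{XY} = 18.65 kN and R_X = 80 − 18.65 = 61.35 kN.

R_X = 61.35 kN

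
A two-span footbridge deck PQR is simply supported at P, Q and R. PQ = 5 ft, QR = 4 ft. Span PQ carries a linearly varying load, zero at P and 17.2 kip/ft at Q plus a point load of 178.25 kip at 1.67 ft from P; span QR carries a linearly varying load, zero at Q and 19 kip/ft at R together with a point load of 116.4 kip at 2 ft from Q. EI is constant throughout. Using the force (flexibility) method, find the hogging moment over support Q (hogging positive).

M_Q = 136.1 kip·ft

Take M_Q as the redundant. Released structure: two simple spans PQ and QR with a hinge at Q.
Discontinuity in slope at Q on the released structure — sum the simple-span end rotations:
  span PQ: triangular load, peak 17.2: w₀L³/(45EI) = 47.78/EI
  span PQ: point load 178.25 at a = 1.67: Pab(L + a)/(6LEI) = 220.4/EI
  span QR: triangular load, peak 19: 7w₀L³/(360EI) = 23.64/EI
  span QR: point load 116.4 at a = 2: Pab(L + b)/(6LEI) = 116.4/EI
  relative rotation θ_0 = (268.2 + 140)/EI = 408.2/EI
A unit hogging moment at Q produces rotation L₁/(3EI) + L₂/(3EI) = 3/EI.
Slope continuity at Q: θ_0 = M_Q·3/EI, so M_Q = 408.2/3 = 136.1 kip·ft (hogging).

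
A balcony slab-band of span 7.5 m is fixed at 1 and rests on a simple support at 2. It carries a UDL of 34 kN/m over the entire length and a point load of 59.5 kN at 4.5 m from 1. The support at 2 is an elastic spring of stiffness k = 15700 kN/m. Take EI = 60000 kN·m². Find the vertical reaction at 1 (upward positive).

Choose R_2 as the redundant. The primary structure is the cantilever fixed at 1.
Free-end deflection of the primary structure under the applied loading (downward +):
  UDL 34: wL⁴/(8EI) = 13447/EI
  point load 59.5 at a = 4.5: Pa²(3L − a)/(6EI) = 3615/EI
  δ_0 = 17062/EI
Flexibility coefficient — unit upward force at 2: δ_{22} = L³/(3EI) = 140.6/EI.
With EI = 60000 kN·m²: δ_0 = 0.28436 m and δ_{22} = 0.002344 m/kN.
Compatibility — the spring shortens by R_2/k under the reaction it provides: δ_0 − R_2·δ_{22} = R_2/k. With 1/k = 0.000064 m/kN, R_2 = δ_0 / (δ_{22} + 1/k) = 0.28436 / (0.002344 + 0.000064) = 118.1 kN.
Vertical equilibrium: R_1 = ΣP − R_2 = 314.5 − 118.1 = 196.4 kN.

R_1 = 196.4 kN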